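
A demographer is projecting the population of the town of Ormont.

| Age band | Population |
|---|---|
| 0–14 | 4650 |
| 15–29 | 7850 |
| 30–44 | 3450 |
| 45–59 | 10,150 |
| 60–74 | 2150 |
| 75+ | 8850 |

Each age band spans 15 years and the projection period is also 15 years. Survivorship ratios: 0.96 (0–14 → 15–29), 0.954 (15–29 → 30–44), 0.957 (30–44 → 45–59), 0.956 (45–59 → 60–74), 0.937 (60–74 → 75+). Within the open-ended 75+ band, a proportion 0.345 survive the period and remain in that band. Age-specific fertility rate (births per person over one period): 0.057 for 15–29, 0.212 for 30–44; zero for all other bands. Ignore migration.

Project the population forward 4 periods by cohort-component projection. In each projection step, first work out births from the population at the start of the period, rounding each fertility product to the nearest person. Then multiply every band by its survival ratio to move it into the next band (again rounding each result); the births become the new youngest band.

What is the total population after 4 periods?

16606

Period 1:
Births: 7850 * 0.057 = 447 ; 3450 * 0.212 = 731 → total 1178
15–29: 4650 * 0.96 = 4464
30–44: 7850 * 0.954 = 7489
45–59: 3450 * 0.957 = 3302
60–74: 10150 * 0.956 = 9703
75+: 2150 * 0.937 + 8850 * 0.345 = 2015 + 3053 = 5068
→ [1178, 4464, 7489, 3302, 9703, 5068]
Period 2:
Births: 4464 * 0.057 = 254 ; 7489 * 0.212 = 1588 → total 1842
15–29: 1178 * 0.96 = 1131
30–44: 4464 * 0.954 = 4259
45–59: 7489 * 0.957 = 7167
60–74: 3302 * 0.956 = 3157
75+: 9703 * 0.937 + 5068 * 0.345 = 9092 + 1748 = 10840
→ [1842, 1131, 4259, 7167, 3157, 10840]
Period 3:
Births: 1131 * 0.057 = 64 ; 4259 * 0.212 = 903 → total 967
15–29: 1842 * 0.96 = 1768
30–44: 1131 * 0.954 = 1079
45–59: 4259 * 0.957 = 4076
60–74: 7167 * 0.956 = 6852
75+: 3157 * 0.937 + 10840 * 0.345 = 2958 + 3740 = 6698
→ [967, 1768, 1079, 4076, 6852, 6698]
Period 4:
Births: 1768 * 0.057 = 101 ; 1079 * 0.212 = 229 → total 330
15–29: 967 * 0.96 = 928
30–44: 1768 * 0.954 = 1687
45–59: 1079 * 0.957 = 1033
60–74: 4076 * 0.956 = 3897
75+: 6852 * 0.937 + 6698 * 0.345 = 6420 + 2311 = 8731
→ [330, 928, 1687, 1033, 3897, 8731]
Total after period 4: 330 + 928 + 1687 + 1033 + 3897 + 8731 = 16606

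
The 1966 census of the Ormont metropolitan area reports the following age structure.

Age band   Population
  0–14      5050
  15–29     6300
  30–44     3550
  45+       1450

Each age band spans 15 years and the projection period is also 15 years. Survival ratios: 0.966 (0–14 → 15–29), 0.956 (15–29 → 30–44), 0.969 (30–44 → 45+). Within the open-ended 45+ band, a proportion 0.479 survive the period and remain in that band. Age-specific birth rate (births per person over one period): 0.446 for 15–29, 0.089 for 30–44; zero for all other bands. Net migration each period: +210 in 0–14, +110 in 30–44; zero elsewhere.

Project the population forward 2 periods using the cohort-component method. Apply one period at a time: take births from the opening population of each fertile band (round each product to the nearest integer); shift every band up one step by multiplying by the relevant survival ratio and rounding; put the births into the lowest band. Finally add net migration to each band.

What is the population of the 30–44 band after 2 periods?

Period 1:
Births: 6300 * 0.446 = 2810, 3550 * 0.089 = 316 ⇒ total 3126
15–29: 5050 * 0.966 = 4878
30–44: 6300 * 0.956 = 6023
45+: 3550 * 0.969 + 1450 * 0.479 = 3440 + 695 = 4135
Net migration: 0–14 + 210 → 3336; 30–44 + 110 → 6133
Giving 3336 / 4878 / 6133 / 4135.
Period 2:
Births: 4878 * 0.446 = 2176, 6133 * 0.089 = 546 ⇒ total 2722
15–29: 3336 * 0.966 = 3223
30–44: 4878 * 0.956 = 4663
45+: 6133 * 0.969 + 4135 * 0.479 = 5943 + 1981 = 7924
Net migration: 0–14 + 210 → 2932; 30–44 + 110 → 4773
Giving 2932 / 3223 / 4773 / 7924.

4773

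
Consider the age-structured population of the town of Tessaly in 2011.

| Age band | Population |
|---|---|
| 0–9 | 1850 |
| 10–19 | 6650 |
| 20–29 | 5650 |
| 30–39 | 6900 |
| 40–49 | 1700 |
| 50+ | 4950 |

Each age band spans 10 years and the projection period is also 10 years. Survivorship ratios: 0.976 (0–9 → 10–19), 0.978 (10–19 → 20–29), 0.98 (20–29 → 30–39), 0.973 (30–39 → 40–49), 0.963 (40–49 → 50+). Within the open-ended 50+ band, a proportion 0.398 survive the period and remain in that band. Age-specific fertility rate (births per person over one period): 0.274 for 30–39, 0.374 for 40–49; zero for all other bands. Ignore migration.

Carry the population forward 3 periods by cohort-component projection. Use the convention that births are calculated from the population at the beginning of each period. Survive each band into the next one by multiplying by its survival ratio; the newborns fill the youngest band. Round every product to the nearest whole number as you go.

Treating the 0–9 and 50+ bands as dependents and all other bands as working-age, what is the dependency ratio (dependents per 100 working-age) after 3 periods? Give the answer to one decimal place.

Call the bands 1 to 6, youngest first.
After projecting period 1:
Births: 6900 × 0.274 = 1891  |  1700 × 0.374 = 636 — total 2527
Band 2: 1850 × 0.976 = 1806
Band 3: 6650 × 0.978 = 6504
Band 4: 5650 × 0.98 = 5537
Band 5: 6900 × 0.973 = 6714
Band 6: 1700 × 0.963 + 4950 × 0.398 = 1637 + 1970 = 3607
End of period: [2527, 1806, 6504, 5537, 6714, 3607]
After projecting period 2:
Births: 5537 × 0.274 = 1517  |  6714 × 0.374 = 2511 — total 4028
Band 2: 2527 × 0.976 = 2466
Band 3: 1806 × 0.978 = 1766
Band 4: 6504 × 0.98 = 6374
Band 5: 5537 × 0.973 = 5388
Band 6: 6714 × 0.963 + 3607 × 0.398 = 6466 + 1436 = 7902
End of period: [4028, 2466, 1766, 6374, 5388, 7902]
After projecting period 3:
Births: 6374 × 0.274 = 1746  |  5388 × 0.374 = 2015 — total 3761
Band 2: 4028 × 0.976 = 3931
Band 3: 2466 × 0.978 = 2412
Band 4: 1766 × 0.98 = 1731
Band 5: 6374 × 0.973 = 6202
Band 6: 5388 × 0.963 + 7902 × 0.398 = 5189 + 3145 = 8334
End of period: [3761, 3931, 2412, 1731, 6202, 8334]
Dependents (band 0–9 + band 50+) = 3761 + 8334 = 12095; working-age = 14276; ratio = 12095/14276 × 100 = 84.7

84.7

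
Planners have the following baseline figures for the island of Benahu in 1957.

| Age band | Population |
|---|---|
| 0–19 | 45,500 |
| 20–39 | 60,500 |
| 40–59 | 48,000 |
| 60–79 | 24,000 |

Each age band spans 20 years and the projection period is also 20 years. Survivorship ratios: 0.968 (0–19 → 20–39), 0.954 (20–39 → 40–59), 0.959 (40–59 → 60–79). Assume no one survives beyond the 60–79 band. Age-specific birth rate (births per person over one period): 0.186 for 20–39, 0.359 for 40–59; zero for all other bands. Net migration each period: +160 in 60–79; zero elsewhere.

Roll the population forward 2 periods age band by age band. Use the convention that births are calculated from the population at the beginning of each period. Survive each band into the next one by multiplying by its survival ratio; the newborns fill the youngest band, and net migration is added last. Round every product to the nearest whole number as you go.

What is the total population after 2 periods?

154014

Let group 1 be 0–19 through group 4 = 60–79.
— Period 1 —
Births: 60500 × 0.186 = 11253, 48000 × 0.359 = 17232 → total 28485
Group 2: 45500 × 0.968 = 44044
Group 3: 60500 × 0.954 = 57717
Group 4: 48000 × 0.959 = 46032
Net migration: Group 4 + 160 → 46192
Giving 28485 / 44044 / 57717 / 46192.
— Period 2 —
Births: 44044 × 0.186 = 8192, 57717 × 0.359 = 20720 → total 28912
Group 2: 28485 × 0.968 = 27573
Group 3: 44044 × 0.954 = 42018
Group 4: 57717 × 0.959 = 55351
Net migration: Group 4 + 160 → 55511
Giving 28912 / 27573 / 42018 / 55511.
Total after period 2: 28912 + 27573 + 42018 + 55511 = 154014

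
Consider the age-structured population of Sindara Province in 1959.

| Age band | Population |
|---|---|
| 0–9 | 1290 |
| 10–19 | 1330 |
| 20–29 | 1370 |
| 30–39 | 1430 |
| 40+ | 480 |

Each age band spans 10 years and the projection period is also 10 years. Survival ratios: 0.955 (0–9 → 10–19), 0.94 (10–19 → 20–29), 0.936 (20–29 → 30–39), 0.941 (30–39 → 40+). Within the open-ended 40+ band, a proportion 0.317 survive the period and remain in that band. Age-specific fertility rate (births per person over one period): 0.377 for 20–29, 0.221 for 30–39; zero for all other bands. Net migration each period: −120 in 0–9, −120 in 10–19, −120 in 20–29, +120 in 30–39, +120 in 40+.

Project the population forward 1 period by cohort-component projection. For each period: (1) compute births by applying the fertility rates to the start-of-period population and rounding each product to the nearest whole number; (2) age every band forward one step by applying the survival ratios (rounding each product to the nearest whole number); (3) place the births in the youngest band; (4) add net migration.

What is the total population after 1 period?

5974

(Bands numbered youngest = 1 to oldest = 5.)
After projecting period 1:
Births: 1370 × 0.377 = 516  |  1430 × 0.221 = 316 — total 832
Band 2: 1290 × 0.955 = 1232
Band 3: 1330 × 0.94 = 1250
Band 4: 1370 × 0.936 = 1282
Band 5: 1430 × 0.941 + 480 × 0.317 = 1346 + 152 = 1498
Net migration: Band 1 − 120 → 712; Band 2 − 120 → 1112; Band 3 − 120 → 1130; Band 4 + 120 → 1402; Band 5 + 120 → 1618
End of period: [712, 1112, 1130, 1402, 1618]
Total after period 1: 712 + 1112 + 1130 + 1402 + 1618 = 5974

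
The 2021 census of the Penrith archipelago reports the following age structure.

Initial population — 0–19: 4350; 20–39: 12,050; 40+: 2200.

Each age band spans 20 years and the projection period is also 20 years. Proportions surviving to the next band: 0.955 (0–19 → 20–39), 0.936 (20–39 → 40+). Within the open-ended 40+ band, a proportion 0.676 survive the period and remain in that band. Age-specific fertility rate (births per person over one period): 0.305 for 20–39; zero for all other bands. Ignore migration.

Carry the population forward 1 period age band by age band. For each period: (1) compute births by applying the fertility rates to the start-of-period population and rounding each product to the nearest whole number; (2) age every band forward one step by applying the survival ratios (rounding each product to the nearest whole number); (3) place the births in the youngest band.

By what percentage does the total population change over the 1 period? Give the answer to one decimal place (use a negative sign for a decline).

10.7

Period 1.
Births: 12050 × 0.305 = 3675
20–39: 4350 × 0.955 = 4154
40+: 12050 × 0.936 + 2200 × 0.676 = 11279 + 1487 = 12766
→ [3675, 4154, 12766]
Total: 18600 → 20595; change = 1995; percentage change = 10.7%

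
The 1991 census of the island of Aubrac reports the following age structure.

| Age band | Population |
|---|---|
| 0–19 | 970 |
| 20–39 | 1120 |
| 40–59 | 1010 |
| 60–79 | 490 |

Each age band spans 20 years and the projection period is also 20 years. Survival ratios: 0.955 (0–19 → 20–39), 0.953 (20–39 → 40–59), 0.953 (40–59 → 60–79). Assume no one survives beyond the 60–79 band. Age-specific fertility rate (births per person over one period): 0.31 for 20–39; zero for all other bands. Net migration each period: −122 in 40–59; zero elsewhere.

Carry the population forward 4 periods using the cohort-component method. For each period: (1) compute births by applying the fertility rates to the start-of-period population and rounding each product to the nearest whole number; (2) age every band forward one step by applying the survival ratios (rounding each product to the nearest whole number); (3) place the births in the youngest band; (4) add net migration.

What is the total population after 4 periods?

506

(Groups numbered youngest = 1 to oldest = 4.)
Period 1:
Births: 1120 × 0.31 = 347
Group 2: 970 × 0.955 = 926
Group 3: 1120 × 0.953 = 1067
Group 4: 1010 × 0.953 = 963
Net migration: Group 3 − 122 → 945
Population now: 0–19=347, 20–39=926, 40–59=945, 60–79=963
Period 2:
Births: 926 × 0.31 = 287
Group 2: 347 × 0.955 = 331
Group 3: 926 × 0.953 = 882
Group 4: 945 × 0.953 = 901
Net migration: Group 3 − 122 → 760
Population now: 0–19=287, 20–39=331, 40–59=760, 60–79=901
Period 3:
Births: 331 × 0.31 = 103
Group 2: 287 × 0.955 = 274
Group 3: 331 × 0.953 = 315
Group 4: 760 × 0.953 = 724
Net migration: Group 3 − 122 → 193
Population now: 0–19=103, 20–39=274, 40–59=193, 60–79=724
Period 4:
Births: 274 × 0.31 = 85
Group 2: 103 × 0.955 = 98
Group 3: 274 × 0.953 = 261
Group 4: 193 × 0.953 = 184
Net migration: Group 3 − 122 → 139
Population now: 0–19=85, 20–39=98, 40–59=139, 60–79=184
Total after period 4: 85 + 98 + 139 + 184 = 506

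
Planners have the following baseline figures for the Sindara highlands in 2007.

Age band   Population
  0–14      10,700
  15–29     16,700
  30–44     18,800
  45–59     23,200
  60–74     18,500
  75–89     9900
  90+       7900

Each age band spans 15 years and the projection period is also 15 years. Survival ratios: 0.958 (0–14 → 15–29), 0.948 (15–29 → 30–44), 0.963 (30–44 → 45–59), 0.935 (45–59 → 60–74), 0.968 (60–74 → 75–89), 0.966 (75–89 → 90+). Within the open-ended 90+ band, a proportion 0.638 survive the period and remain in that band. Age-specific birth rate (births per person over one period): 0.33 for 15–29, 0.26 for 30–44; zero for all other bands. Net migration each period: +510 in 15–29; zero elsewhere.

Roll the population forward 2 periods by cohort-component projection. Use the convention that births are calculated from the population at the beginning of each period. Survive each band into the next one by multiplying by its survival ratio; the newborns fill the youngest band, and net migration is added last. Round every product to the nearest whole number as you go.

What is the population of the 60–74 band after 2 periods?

16927

Let group 1 be 0–14 through group 7 = 90+.
After projecting period 1:
Births: 16700 × 0.33 = 5511  |  18800 × 0.26 = 4888 → total 10399
Group 2: 10700 × 0.958 = 10251
Group 3: 16700 × 0.948 = 15832
Group 4: 18800 × 0.963 = 18104
Group 5: 23200 × 0.935 = 21692
Group 6: 18500 × 0.968 = 17908
Group 7: 9900 × 0.966 + 7900 × 0.638 = 9563 + 5040 = 14603
Net migration: Group 2 + 510 → 10761
Giving 10399 / 10761 / 15832 / 18104 / 21692 / 17908 / 14603.
After projecting period 2:
Births: 10761 × 0.33 = 3551  |  15832 × 0.26 = 4116 → total 7667
Group 2: 10399 × 0.958 = 9962
Group 3: 10761 × 0.948 = 10201
Group 4: 15832 × 0.963 = 15246
Group 5: 18104 × 0.935 = 16927
Group 6: 21692 × 0.968 = 20998
Group 7: 17908 × 0.966 + 14603 × 0.638 = 17299 + 9317 = 26616
Net migration: Group 2 + 510 → 10472
Giving 7667 / 10472 / 10201 / 15246 / 16927 / 20998 / 26616.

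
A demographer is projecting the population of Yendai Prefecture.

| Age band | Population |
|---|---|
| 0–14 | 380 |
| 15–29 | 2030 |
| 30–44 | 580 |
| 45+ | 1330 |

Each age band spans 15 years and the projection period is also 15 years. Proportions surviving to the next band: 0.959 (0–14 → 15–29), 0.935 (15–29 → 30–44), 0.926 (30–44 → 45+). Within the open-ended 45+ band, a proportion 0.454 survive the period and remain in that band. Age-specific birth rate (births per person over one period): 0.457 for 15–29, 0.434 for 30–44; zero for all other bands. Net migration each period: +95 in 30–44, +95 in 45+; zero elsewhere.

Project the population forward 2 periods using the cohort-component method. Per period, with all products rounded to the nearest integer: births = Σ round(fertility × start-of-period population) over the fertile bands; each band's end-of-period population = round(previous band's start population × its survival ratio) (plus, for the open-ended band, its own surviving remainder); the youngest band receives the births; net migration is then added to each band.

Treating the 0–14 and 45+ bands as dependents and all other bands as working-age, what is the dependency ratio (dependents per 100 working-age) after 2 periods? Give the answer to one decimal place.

(Groups numbered youngest = 1 to oldest = 4.)
After projecting period 1:
Births: 2030 × 0.457 = 928, 580 × 0.434 = 252 — total 1180
Group 2: 380 × 0.959 = 364
Group 3: 2030 × 0.935 = 1898
Group 4: 580 × 0.926 + 1330 × 0.454 = 537 + 604 = 1141
Net migration: Group 3 + 95 → 1993; Group 4 + 95 → 1236
→ [1180, 364, 1993, 1236]
After projecting period 2:
Births: 364 × 0.457 = 166, 1993 × 0.434 = 865 — total 1031
Group 2: 1180 × 0.959 = 1132
Group 3: 364 × 0.935 = 340
Group 4: 1993 × 0.926 + 1236 × 0.454 = 1846 + 561 = 2407
Net migration: Group 3 + 95 → 435; Group 4 + 95 → 2502
→ [1031, 1132, 435, 2502]
Dependents (band 0–14 + band 45+) = 1031 + 2502 = 3533; working-age = 1567; ratio = 3533/1567 × 100 = 225.5

225.5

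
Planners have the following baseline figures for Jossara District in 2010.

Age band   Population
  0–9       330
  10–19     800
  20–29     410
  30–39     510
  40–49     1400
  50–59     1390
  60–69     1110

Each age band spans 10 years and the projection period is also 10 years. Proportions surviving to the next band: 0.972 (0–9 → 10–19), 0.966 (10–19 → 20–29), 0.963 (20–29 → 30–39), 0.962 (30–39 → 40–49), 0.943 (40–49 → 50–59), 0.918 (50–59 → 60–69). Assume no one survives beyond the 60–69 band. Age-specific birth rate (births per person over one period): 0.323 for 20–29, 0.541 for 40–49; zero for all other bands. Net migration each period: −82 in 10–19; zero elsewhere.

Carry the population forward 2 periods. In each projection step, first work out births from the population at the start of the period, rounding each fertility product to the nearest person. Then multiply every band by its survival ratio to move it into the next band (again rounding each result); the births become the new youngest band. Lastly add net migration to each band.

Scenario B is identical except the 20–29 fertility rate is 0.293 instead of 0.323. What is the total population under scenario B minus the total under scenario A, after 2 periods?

[period 1]
Births: 410 * 0.323 = 132 ; 1400 * 0.541 = 757 → 889
10–19: 330 * 0.972 = 321
20–29: 800 * 0.966 = 773
30–39: 410 * 0.963 = 395
40–49: 510 * 0.962 = 491
50–59: 1400 * 0.943 = 1320
60–69: 1390 * 0.918 = 1276
Net migration: 10–19 − 82 → 239
End of period: [889, 239, 773, 395, 491, 1320, 1276]
[period 2]
Births: 773 * 0.323 = 250 ; 491 * 0.541 = 266 → 516
10–19: 889 * 0.972 = 864
20–29: 239 * 0.966 = 231
30–39: 773 * 0.963 = 744
40–49: 395 * 0.962 = 380
50–59: 491 * 0.943 = 463
60–69: 1320 * 0.918 = 1212
Net migration: 10–19 − 82 → 782
End of period: [516, 782, 231, 744, 380, 463, 1212]
Scenario A total after 2 periods: 4328
Scenario B projection —
[period 1]
Births: 410 * 0.293 = 120 ; 1400 * 0.541 = 757 → 877
10–19: 330 * 0.972 = 321
20–29: 800 * 0.966 = 773
30–39: 410 * 0.963 = 395
40–49: 510 * 0.962 = 491
50–59: 1400 * 0.943 = 1320
60–69: 1390 * 0.918 = 1276
Net migration: 10–19 − 82 → 239
End of period: [877, 239, 773, 395, 491, 1320, 1276]
[period 2]
Births: 773 * 0.293 = 226 ; 491 * 0.541 = 266 → 492
10–19: 877 * 0.972 = 852
20–29: 239 * 0.966 = 231
30–39: 773 * 0.963 = 744
40–49: 395 * 0.962 = 380
50–59: 491 * 0.943 = 463
60–69: 1320 * 0.918 = 1212
Net migration: 10–19 − 82 → 770
End of period: [492, 770, 231, 744, 380, 463, 1212]
Scenario B total after 2 periods: 4292
Difference B − A = 4292 − 4328 = -36

-36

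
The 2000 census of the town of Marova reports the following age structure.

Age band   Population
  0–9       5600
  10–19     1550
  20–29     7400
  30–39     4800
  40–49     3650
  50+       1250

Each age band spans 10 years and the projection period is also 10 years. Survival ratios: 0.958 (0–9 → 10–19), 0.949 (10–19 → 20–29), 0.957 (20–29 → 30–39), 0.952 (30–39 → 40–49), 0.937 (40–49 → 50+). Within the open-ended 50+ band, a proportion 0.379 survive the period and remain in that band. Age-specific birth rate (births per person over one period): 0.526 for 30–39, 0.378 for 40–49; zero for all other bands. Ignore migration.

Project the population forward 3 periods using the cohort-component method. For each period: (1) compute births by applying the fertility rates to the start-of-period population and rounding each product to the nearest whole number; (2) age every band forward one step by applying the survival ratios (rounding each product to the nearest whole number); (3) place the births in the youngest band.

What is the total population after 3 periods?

26773

(Groups numbered youngest = 1 to oldest = 6.)
[period 1]
Births: 4800 × 0.526 = 2525, 3650 × 0.378 = 1380 → 3905
Group 2: 5600 × 0.958 = 5365
Group 3: 1550 × 0.949 = 1471
Group 4: 7400 × 0.957 = 7082
Group 5: 4800 × 0.952 = 4570
Group 6: 3650 × 0.937 + 1250 × 0.379 = 3420 + 474 = 3894
Giving 3905 / 5365 / 1471 / 7082 / 4570 / 3894.
[period 2]
Births: 7082 × 0.526 = 3725, 4570 × 0.378 = 1727 → 5452
Group 2: 3905 × 0.958 = 3741
Group 3: 5365 × 0.949 = 5091
Group 4: 1471 × 0.957 = 1408
Group 5: 7082 × 0.952 = 6742
Group 6: 4570 × 0.937 + 3894 × 0.379 = 4282 + 1476 = 5758
Giving 5452 / 3741 / 5091 / 1408 / 6742 / 5758.
[period 3]
Births: 1408 × 0.526 = 741, 6742 × 0.378 = 2548 → 3289
Group 2: 5452 × 0.958 = 5223
Group 3: 3741 × 0.949 = 3550
Group 4: 5091 × 0.957 = 4872
Group 5: 1408 × 0.952 = 1340
Group 6: 6742 × 0.937 + 5758 × 0.379 = 6317 + 2182 = 8499
Giving 3289 / 5223 / 3550 / 4872 / 1340 / 8499.
Total after period 3: 3289 + 5223 + 3550 + 4872 + 1340 + 8499 = 26773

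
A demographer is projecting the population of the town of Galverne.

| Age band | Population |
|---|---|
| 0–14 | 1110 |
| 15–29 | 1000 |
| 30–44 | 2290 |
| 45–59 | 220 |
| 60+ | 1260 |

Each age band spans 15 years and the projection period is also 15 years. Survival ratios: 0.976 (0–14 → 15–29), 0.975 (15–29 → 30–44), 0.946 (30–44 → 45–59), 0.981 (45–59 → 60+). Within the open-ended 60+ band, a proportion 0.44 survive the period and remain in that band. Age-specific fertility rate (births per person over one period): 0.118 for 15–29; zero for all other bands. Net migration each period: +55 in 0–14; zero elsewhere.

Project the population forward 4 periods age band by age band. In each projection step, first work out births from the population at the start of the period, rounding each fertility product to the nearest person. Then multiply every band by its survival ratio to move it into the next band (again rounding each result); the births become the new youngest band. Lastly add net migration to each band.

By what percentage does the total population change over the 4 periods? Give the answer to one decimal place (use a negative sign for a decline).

Period 1.
Births: 1000 * 0.118 = 118
15–29: 1110 * 0.976 = 1083
30–44: 1000 * 0.975 = 975
45–59: 2290 * 0.946 = 2166
60+: 220 * 0.981 + 1260 * 0.44 = 216 + 554 = 770
Net migration: 0–14 + 55 → 173
Population now: 0–14=173, 15–29=1083, 30–44=975, 45–59=2166, 60+=770
Period 2.
Births: 1083 * 0.118 = 128
15–29: 173 * 0.976 = 169
30–44: 1083 * 0.975 = 1056
45–59: 975 * 0.946 = 922
60+: 2166 * 0.981 + 770 * 0.44 = 2125 + 339 = 2464
Net migration: 0–14 + 55 → 183
Population now: 0–14=183, 15–29=169, 30–44=1056, 45–59=922, 60+=2464
Period 3.
Births: 169 * 0.118 = 20
15–29: 183 * 0.976 = 179
30–44: 169 * 0.975 = 165
45–59: 1056 * 0.946 = 999
60+: 922 * 0.981 + 2464 * 0.44 = 904 + 1084 = 1988
Net migration: 0–14 + 55 → 75
Population now: 0–14=75, 15–29=179, 30–44=165, 45–59=999, 60+=1988
Period 4.
Births: 179 * 0.118 = 21
15–29: 75 * 0.976 = 73
30–44: 179 * 0.975 = 175
45–59: 165 * 0.946 = 156
60+: 999 * 0.981 + 1988 * 0.44 = 980 + 875 = 1855
Net migration: 0–14 + 55 → 76
Population now: 0–14=76, 15–29=73, 30–44=175, 45–59=156, 60+=1855
Total: 5880 → 2335; change = -3545; percentage change = -60.3%

-60.3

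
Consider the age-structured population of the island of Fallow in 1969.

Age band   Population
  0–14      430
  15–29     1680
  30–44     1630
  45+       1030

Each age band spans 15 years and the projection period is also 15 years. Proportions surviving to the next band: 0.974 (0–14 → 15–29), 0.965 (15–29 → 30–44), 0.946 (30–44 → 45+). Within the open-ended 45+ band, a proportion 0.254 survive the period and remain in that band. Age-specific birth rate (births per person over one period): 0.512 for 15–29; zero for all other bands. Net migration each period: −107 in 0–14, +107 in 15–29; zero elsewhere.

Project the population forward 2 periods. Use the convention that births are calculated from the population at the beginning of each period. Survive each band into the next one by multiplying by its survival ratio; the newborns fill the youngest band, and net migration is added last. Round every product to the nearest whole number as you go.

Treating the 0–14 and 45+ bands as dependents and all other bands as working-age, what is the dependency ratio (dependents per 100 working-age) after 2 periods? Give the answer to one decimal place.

159.7

Period 1.
Births: 1680 × 0.512 = 860
15–29: 430 × 0.974 = 419
30–44: 1680 × 0.965 = 1621
45+: 1630 × 0.946 + 1030 × 0.254 = 1542 + 262 = 1804
Net migration: 0–14 − 107 → 753; 15–29 + 107 → 526
Population now: 0–14=753, 15–29=526, 30–44=1621, 45+=1804
Period 2.
Births: 526 × 0.512 = 269
15–29: 753 × 0.974 = 733
30–44: 526 × 0.965 = 508
45+: 1621 × 0.946 + 1804 × 0.254 = 1533 + 458 = 1991
Net migration: 0–14 − 107 → 162; 15–29 + 107 → 840
Population now: 0–14=162, 15–29=840, 30–44=508, 45+=1991
Dependents (band 0–14 + band 45+) = 162 + 1991 = 2153; working-age = 1348; ratio = 2153/1348 × 100 = 159.7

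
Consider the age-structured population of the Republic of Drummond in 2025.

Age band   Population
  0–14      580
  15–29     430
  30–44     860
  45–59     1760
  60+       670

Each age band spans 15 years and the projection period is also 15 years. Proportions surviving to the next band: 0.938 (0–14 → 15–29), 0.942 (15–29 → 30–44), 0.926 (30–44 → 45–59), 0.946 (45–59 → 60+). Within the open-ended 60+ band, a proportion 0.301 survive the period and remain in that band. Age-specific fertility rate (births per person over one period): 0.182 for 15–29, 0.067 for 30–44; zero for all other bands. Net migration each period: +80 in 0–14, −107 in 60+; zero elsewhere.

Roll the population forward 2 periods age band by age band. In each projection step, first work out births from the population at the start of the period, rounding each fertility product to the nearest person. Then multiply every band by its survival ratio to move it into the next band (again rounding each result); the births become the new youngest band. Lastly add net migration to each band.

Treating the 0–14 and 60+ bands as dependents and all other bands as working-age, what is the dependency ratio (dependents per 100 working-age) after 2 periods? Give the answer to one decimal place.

126.8

Let band 1 be 0–14 through band 5 = 60+.
Period 1:
Births: 430 * 0.182 = 78 ; 860 * 0.067 = 58 → total 136
Band 2: 580 * 0.938 = 544
Band 3: 430 * 0.942 = 405
Band 4: 860 * 0.926 = 796
Band 5: 1760 * 0.946 + 670 * 0.301 = 1665 + 202 = 1867
Net migration: Band 1 + 80 → 216; Band 5 − 107 → 1760
Population now: 0–14=216, 15–29=544, 30–44=405, 45–59=796, 60+=1760
Period 2:
Births: 544 * 0.182 = 99 ; 405 * 0.067 = 27 → total 126
Band 2: 216 * 0.938 = 203
Band 3: 544 * 0.942 = 512
Band 4: 405 * 0.926 = 375
Band 5: 796 * 0.946 + 1760 * 0.301 = 753 + 530 = 1283
Net migration: Band 1 + 80 → 206; Band 5 − 107 → 1176
Population now: 0–14=206, 15–29=203, 30–44=512, 45–59=375, 60+=1176
Dependents (band 0–14 + band 60+) = 206 + 1176 = 1382; working-age = 1090; ratio = 1382/1090 × 100 = 126.8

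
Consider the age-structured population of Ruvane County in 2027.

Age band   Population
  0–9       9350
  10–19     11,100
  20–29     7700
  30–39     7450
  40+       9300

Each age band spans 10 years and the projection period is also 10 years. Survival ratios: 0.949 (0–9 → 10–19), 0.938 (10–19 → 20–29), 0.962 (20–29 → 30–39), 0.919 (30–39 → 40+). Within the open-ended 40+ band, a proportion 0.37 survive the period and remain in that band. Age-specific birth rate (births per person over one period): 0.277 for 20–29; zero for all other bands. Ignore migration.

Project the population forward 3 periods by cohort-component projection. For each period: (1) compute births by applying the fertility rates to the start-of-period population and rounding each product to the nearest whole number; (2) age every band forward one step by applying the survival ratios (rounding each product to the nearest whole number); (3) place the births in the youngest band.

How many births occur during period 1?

2133

[period 1]
Births: 7700 * 0.277 = 2133
10–19: 9350 * 0.949 = 8873
20–29: 11100 * 0.938 = 10412
30–39: 7700 * 0.962 = 7407
40+: 7450 * 0.919 + 9300 * 0.37 = 6847 + 3441 = 10288
Population now: 0–9=2133, 10–19=8873, 20–29=10412, 30–39=7407, 40+=10288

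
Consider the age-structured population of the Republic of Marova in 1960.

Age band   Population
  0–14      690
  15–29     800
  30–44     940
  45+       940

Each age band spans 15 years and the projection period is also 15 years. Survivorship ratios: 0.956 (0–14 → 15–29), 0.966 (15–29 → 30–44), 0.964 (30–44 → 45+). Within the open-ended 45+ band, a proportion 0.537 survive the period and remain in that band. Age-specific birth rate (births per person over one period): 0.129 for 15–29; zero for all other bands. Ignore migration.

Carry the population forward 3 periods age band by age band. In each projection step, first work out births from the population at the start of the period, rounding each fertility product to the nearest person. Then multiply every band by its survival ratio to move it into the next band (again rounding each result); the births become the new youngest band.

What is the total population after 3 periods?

1611

Period 1.
Births: 800 * 0.129 = 103
15–29: 690 * 0.956 = 660
30–44: 800 * 0.966 = 773
45+: 940 * 0.964 + 940 * 0.537 = 906 + 505 = 1411
End of period: [103, 660, 773, 1411]
Period 2.
Births: 660 * 0.129 = 85
15–29: 103 * 0.956 = 98
30–44: 660 * 0.966 = 638
45+: 773 * 0.964 + 1411 * 0.537 = 745 + 758 = 1503
End of period: [85, 98, 638, 1503]
Period 3.
Births: 98 * 0.129 = 13
15–29: 85 * 0.956 = 81
30–44: 98 * 0.966 = 95
45+: 638 * 0.964 + 1503 * 0.537 = 615 + 807 = 1422
End of period: [13, 81, 95, 1422]
Total after period 3: 13 + 81 + 95 + 1422 = 1611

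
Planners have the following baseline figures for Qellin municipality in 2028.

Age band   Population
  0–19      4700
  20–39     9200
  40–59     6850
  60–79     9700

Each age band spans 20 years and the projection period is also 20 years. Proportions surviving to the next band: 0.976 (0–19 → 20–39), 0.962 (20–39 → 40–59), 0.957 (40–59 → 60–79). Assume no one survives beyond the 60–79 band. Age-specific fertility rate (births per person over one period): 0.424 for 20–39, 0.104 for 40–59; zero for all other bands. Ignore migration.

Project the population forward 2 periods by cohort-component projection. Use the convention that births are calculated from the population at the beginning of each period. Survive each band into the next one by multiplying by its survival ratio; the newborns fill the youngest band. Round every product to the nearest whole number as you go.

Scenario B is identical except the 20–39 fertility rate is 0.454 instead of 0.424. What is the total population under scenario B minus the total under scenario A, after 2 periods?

407

Let group 1 be 0–19 through group 4 = 60–79.
Period 1:
Births: 9200 × 0.424 = 3901, 6850 × 0.104 = 712 ⇒ total 4613
Group 2: 4700 × 0.976 = 4587
Group 3: 9200 × 0.962 = 8850
Group 4: 6850 × 0.957 = 6555
End of period: [4613, 4587, 8850, 6555]
Period 2:
Births: 4587 × 0.424 = 1945, 8850 × 0.104 = 920 ⇒ total 2865
Group 2: 4613 × 0.976 = 4502
Group 3: 4587 × 0.962 = 4413
Group 4: 8850 × 0.957 = 8469
End of period: [2865, 4502, 4413, 8469]
Scenario A total after 2 periods: 20249
Scenario B projection —
Period 1:
Births: 9200 × 0.454 = 4177, 6850 × 0.104 = 712 ⇒ total 4889
Group 2: 4700 × 0.976 = 4587
Group 3: 9200 × 0.962 = 8850
Group 4: 6850 × 0.957 = 6555
End of period: [4889, 4587, 8850, 6555]
Period 2:
Births: 4587 × 0.454 = 2082, 8850 × 0.104 = 920 ⇒ total 3002
Group 2: 4889 × 0.976 = 4772
Group 3: 4587 × 0.962 = 4413
Group 4: 8850 × 0.957 = 8469
End of period: [3002, 4772, 4413, 8469]
Scenario B total after 2 periods: 20656
Difference B − A = 20656 − 20249 = 407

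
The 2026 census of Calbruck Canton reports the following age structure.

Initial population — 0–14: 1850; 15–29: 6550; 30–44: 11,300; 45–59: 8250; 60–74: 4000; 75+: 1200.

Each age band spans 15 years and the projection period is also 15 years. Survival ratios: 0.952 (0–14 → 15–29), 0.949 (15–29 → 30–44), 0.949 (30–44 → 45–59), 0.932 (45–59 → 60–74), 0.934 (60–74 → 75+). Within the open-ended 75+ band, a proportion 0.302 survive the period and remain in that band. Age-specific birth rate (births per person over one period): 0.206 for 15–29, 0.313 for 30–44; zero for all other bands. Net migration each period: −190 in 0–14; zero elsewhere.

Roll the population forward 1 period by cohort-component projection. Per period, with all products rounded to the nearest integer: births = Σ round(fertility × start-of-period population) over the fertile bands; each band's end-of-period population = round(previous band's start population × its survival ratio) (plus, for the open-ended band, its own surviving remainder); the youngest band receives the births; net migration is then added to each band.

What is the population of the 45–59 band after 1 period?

— Period 1 —
Births: 6550 × 0.206 = 1349, 11300 × 0.313 = 3537 → total 4886
15–29: 1850 × 0.952 = 1761
30–44: 6550 × 0.949 = 6216
45–59: 11300 × 0.949 = 10724
60–74: 8250 × 0.932 = 7689
75+: 4000 × 0.934 + 1200 × 0.302 = 3736 + 362 = 4098
Net migration: 0–14 − 190 → 4696
Population now: 0–14=4696, 15–29=1761, 30–44=6216, 45–59=10724, 60–74=7689, 75+=4098

10724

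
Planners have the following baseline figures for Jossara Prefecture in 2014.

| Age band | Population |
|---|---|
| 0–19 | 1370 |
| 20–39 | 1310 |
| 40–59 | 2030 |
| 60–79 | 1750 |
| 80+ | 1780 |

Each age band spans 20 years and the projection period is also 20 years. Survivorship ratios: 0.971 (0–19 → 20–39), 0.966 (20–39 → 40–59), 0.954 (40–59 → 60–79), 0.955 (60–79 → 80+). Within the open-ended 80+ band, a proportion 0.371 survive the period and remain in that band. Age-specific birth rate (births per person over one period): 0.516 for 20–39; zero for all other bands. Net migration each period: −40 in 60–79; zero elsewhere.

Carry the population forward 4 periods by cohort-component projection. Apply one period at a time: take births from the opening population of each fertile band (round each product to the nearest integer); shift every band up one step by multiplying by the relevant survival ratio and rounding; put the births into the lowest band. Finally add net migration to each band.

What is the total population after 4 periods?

3795

Period 1.
Births: 1310 × 0.516 = 676
20–39: 1370 × 0.971 = 1330
40–59: 1310 × 0.966 = 1265
60–79: 2030 × 0.954 = 1937
80+: 1750 × 0.955 + 1780 × 0.371 = 1671 + 660 = 2331
Net migration: 60–79 − 40 → 1897
Population now: 0–19=676, 20–39=1330, 40–59=1265, 60–79=1897, 80+=2331
Period 2.
Births: 1330 × 0.516 = 686
20–39: 676 × 0.971 = 656
40–59: 1330 × 0.966 = 1285
60–79: 1265 × 0.954 = 1207
80+: 1897 × 0.955 + 2331 × 0.371 = 1812 + 865 = 2677
Net migration: 60–79 − 40 → 1167
Population now: 0–19=686, 20–39=656, 40–59=1285, 60–79=1167, 80+=2677
Period 3.
Births: 656 × 0.516 = 338
20–39: 686 × 0.971 = 666
40–59: 656 × 0.966 = 634
60–79: 1285 × 0.954 = 1226
80+: 1167 × 0.955 + 2677 × 0.371 = 1114 + 993 = 2107
Net migration: 60–79 − 40 → 1186
Population now: 0–19=338, 20–39=666, 40–59=634, 60–79=1186, 80+=2107
Period 4.
Births: 666 × 0.516 = 344
20–39: 338 × 0.971 = 328
40–59: 666 × 0.966 = 643
60–79: 634 × 0.954 = 605
80+: 1186 × 0.955 + 2107 × 0.371 = 1133 + 782 = 1915
Net migration: 60–79 − 40 → 565
Population now: 0–19=344, 20–39=328, 40–59=643, 60–79=565, 80+=1915
Total after period 4: 344 + 328 + 643 + 565 + 1915 = 3795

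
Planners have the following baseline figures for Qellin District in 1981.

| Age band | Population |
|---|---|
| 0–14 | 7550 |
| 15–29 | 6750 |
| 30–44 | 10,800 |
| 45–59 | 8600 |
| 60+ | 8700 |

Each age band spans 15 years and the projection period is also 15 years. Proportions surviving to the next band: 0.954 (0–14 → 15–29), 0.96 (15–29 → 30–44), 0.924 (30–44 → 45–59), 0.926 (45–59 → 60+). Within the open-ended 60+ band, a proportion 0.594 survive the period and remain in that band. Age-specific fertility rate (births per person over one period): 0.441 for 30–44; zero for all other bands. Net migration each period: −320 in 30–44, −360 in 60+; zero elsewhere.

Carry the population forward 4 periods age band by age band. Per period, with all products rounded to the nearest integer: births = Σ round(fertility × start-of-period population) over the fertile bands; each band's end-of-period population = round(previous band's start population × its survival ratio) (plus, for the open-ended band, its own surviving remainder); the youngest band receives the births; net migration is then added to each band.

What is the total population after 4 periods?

24471

[period 1]
Births: 10800 × 0.441 = 4763
15–29: 7550 × 0.954 = 7203
30–44: 6750 × 0.96 = 6480
45–59: 10800 × 0.924 = 9979
60+: 8600 × 0.926 + 8700 × 0.594 = 7964 + 5168 = 13132
Net migration: 30–44 − 320 → 6160; 60+ − 360 → 12772
→ [4763, 7203, 6160, 9979, 12772]
[period 2]
Births: 6160 × 0.441 = 2717
15–29: 4763 × 0.954 = 4544
30–44: 7203 × 0.96 = 6915
45–59: 6160 × 0.924 = 5692
60+: 9979 × 0.926 + 12772 × 0.594 = 9241 + 7587 = 16828
Net migration: 30–44 − 320 → 6595; 60+ − 360 → 16468
→ [2717, 4544, 6595, 5692, 16468]
[period 3]
Births: 6595 × 0.441 = 2908
15–29: 2717 × 0.954 = 2592
30–44: 4544 × 0.96 = 4362
45–59: 6595 × 0.924 = 6094
60+: 5692 × 0.926 + 16468 × 0.594 = 5271 + 9782 = 15053
Net migration: 30–44 − 320 → 4042; 60+ − 360 → 14693
→ [2908, 2592, 4042, 6094, 14693]
[period 4]
Births: 4042 × 0.441 = 1783
15–29: 2908 × 0.954 = 2774
30–44: 2592 × 0.96 = 2488
45–59: 4042 × 0.924 = 3735
60+: 6094 × 0.926 + 14693 × 0.594 = 5643 + 8728 = 14371
Net migration: 30–44 − 320 → 2168; 60+ − 360 → 14011
→ [1783, 2774, 2168, 3735, 14011]
Total after period 4: 1783 + 2774 + 2168 + 3735 + 14011 = 24471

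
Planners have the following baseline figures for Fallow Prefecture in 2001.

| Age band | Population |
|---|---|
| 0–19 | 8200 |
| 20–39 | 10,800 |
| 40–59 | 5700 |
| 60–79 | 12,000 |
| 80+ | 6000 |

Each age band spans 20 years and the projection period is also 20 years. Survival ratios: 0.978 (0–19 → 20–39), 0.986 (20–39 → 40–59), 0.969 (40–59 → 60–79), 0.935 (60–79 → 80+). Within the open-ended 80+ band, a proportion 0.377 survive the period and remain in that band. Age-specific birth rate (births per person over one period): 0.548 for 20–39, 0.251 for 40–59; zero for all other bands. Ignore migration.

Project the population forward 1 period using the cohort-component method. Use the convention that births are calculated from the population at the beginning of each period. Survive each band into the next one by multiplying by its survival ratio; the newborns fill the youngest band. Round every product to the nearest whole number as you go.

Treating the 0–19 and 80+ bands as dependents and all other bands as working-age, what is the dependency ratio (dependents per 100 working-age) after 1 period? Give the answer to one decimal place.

86.1

After projecting period 1:
Births: 10800 × 0.548 = 5918, 5700 × 0.251 = 1431 → 7349
20–39: 8200 × 0.978 = 8020
40–59: 10800 × 0.986 = 10649
60–79: 5700 × 0.969 = 5523
80+: 12000 × 0.935 + 6000 × 0.377 = 11220 + 2262 = 13482
Population now: 0–19=7349, 20–39=8020, 40–59=10649, 60–79=5523, 80+=13482
Dependents (band 0–19 + band 80+) = 7349 + 13482 = 20831; working-age = 24192; ratio = 20831/24192 × 100 = 86.1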